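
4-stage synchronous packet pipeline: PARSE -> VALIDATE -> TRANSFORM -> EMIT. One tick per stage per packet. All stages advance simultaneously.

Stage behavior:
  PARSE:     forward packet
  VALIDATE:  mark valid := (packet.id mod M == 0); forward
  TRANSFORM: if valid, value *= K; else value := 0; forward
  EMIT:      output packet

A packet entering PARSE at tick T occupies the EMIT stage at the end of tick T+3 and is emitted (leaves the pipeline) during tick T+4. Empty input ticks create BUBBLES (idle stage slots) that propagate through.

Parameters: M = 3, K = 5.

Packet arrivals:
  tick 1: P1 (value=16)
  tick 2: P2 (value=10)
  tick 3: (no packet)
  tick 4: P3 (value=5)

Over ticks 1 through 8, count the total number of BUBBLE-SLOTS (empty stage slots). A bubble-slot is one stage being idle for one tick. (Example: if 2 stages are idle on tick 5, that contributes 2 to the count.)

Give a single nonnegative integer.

Answer: 20

Derivation:
Tick 1: [PARSE:P1(v=16,ok=F), VALIDATE:-, TRANSFORM:-, EMIT:-] out:-; bubbles=3
Tick 2: [PARSE:P2(v=10,ok=F), VALIDATE:P1(v=16,ok=F), TRANSFORM:-, EMIT:-] out:-; bubbles=2
Tick 3: [PARSE:-, VALIDATE:P2(v=10,ok=F), TRANSFORM:P1(v=0,ok=F), EMIT:-] out:-; bubbles=2
Tick 4: [PARSE:P3(v=5,ok=F), VALIDATE:-, TRANSFORM:P2(v=0,ok=F), EMIT:P1(v=0,ok=F)] out:-; bubbles=1
Tick 5: [PARSE:-, VALIDATE:P3(v=5,ok=T), TRANSFORM:-, EMIT:P2(v=0,ok=F)] out:P1(v=0); bubbles=2
Tick 6: [PARSE:-, VALIDATE:-, TRANSFORM:P3(v=25,ok=T), EMIT:-] out:P2(v=0); bubbles=3
Tick 7: [PARSE:-, VALIDATE:-, TRANSFORM:-, EMIT:P3(v=25,ok=T)] out:-; bubbles=3
Tick 8: [PARSE:-, VALIDATE:-, TRANSFORM:-, EMIT:-] out:P3(v=25); bubbles=4
Total bubble-slots: 20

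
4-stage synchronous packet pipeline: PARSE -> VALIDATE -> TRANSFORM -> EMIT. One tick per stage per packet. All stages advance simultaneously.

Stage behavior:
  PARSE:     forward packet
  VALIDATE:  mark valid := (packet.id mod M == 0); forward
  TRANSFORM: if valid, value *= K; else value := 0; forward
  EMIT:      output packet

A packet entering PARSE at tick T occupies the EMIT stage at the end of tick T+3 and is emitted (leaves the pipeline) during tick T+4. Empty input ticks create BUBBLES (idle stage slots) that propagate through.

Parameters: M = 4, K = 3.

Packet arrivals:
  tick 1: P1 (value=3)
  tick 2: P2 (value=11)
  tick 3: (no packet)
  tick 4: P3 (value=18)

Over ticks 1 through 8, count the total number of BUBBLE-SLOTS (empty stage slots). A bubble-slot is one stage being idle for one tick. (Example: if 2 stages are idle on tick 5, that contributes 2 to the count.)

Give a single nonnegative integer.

Tick 1: [PARSE:P1(v=3,ok=F), VALIDATE:-, TRANSFORM:-, EMIT:-] out:-; bubbles=3
Tick 2: [PARSE:P2(v=11,ok=F), VALIDATE:P1(v=3,ok=F), TRANSFORM:-, EMIT:-] out:-; bubbles=2
Tick 3: [PARSE:-, VALIDATE:P2(v=11,ok=F), TRANSFORM:P1(v=0,ok=F), EMIT:-] out:-; bubbles=2
Tick 4: [PARSE:P3(v=18,ok=F), VALIDATE:-, TRANSFORM:P2(v=0,ok=F), EMIT:P1(v=0,ok=F)] out:-; bubbles=1
Tick 5: [PARSE:-, VALIDATE:P3(v=18,ok=F), TRANSFORM:-, EMIT:P2(v=0,ok=F)] out:P1(v=0); bubbles=2
Tick 6: [PARSE:-, VALIDATE:-, TRANSFORM:P3(v=0,ok=F), EMIT:-] out:P2(v=0); bubbles=3
Tick 7: [PARSE:-, VALIDATE:-, TRANSFORM:-, EMIT:P3(v=0,ok=F)] out:-; bubbles=3
Tick 8: [PARSE:-, VALIDATE:-, TRANSFORM:-, EMIT:-] out:P3(v=0); bubbles=4
Total bubble-slots: 20

Answer: 20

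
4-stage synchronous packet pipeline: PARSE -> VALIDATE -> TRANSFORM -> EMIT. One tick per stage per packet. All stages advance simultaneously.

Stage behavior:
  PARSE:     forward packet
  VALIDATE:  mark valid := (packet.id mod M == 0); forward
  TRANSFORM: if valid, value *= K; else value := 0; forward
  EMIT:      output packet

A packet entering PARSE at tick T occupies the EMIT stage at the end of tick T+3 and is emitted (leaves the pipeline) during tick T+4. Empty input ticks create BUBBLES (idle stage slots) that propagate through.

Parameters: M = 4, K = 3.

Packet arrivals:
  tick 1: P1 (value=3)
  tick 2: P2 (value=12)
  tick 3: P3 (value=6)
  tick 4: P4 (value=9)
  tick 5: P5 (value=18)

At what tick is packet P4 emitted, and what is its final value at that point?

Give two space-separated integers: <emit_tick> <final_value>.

Tick 1: [PARSE:P1(v=3,ok=F), VALIDATE:-, TRANSFORM:-, EMIT:-] out:-; in:P1
Tick 2: [PARSE:P2(v=12,ok=F), VALIDATE:P1(v=3,ok=F), TRANSFORM:-, EMIT:-] out:-; in:P2
Tick 3: [PARSE:P3(v=6,ok=F), VALIDATE:P2(v=12,ok=F), TRANSFORM:P1(v=0,ok=F), EMIT:-] out:-; in:P3
Tick 4: [PARSE:P4(v=9,ok=F), VALIDATE:P3(v=6,ok=F), TRANSFORM:P2(v=0,ok=F), EMIT:P1(v=0,ok=F)] out:-; in:P4
Tick 5: [PARSE:P5(v=18,ok=F), VALIDATE:P4(v=9,ok=T), TRANSFORM:P3(v=0,ok=F), EMIT:P2(v=0,ok=F)] out:P1(v=0); in:P5
Tick 6: [PARSE:-, VALIDATE:P5(v=18,ok=F), TRANSFORM:P4(v=27,ok=T), EMIT:P3(v=0,ok=F)] out:P2(v=0); in:-
Tick 7: [PARSE:-, VALIDATE:-, TRANSFORM:P5(v=0,ok=F), EMIT:P4(v=27,ok=T)] out:P3(v=0); in:-
Tick 8: [PARSE:-, VALIDATE:-, TRANSFORM:-, EMIT:P5(v=0,ok=F)] out:P4(v=27); in:-
Tick 9: [PARSE:-, VALIDATE:-, TRANSFORM:-, EMIT:-] out:P5(v=0); in:-
P4: arrives tick 4, valid=True (id=4, id%4=0), emit tick 8, final value 27

Answer: 8 27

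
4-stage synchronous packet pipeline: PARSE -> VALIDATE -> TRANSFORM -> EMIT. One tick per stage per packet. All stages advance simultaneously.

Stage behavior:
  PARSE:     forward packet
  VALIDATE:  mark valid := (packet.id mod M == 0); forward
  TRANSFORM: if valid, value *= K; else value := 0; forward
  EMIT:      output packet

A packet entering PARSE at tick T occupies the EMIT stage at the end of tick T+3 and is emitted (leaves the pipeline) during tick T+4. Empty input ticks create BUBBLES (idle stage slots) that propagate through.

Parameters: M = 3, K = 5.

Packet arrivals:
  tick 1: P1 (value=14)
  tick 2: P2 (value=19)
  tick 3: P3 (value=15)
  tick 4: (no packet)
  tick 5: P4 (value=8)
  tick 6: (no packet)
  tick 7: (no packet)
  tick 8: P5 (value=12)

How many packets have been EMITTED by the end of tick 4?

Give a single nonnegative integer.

Tick 1: [PARSE:P1(v=14,ok=F), VALIDATE:-, TRANSFORM:-, EMIT:-] out:-; in:P1
Tick 2: [PARSE:P2(v=19,ok=F), VALIDATE:P1(v=14,ok=F), TRANSFORM:-, EMIT:-] out:-; in:P2
Tick 3: [PARSE:P3(v=15,ok=F), VALIDATE:P2(v=19,ok=F), TRANSFORM:P1(v=0,ok=F), EMIT:-] out:-; in:P3
Tick 4: [PARSE:-, VALIDATE:P3(v=15,ok=T), TRANSFORM:P2(v=0,ok=F), EMIT:P1(v=0,ok=F)] out:-; in:-
Emitted by tick 4: []

Answer: 0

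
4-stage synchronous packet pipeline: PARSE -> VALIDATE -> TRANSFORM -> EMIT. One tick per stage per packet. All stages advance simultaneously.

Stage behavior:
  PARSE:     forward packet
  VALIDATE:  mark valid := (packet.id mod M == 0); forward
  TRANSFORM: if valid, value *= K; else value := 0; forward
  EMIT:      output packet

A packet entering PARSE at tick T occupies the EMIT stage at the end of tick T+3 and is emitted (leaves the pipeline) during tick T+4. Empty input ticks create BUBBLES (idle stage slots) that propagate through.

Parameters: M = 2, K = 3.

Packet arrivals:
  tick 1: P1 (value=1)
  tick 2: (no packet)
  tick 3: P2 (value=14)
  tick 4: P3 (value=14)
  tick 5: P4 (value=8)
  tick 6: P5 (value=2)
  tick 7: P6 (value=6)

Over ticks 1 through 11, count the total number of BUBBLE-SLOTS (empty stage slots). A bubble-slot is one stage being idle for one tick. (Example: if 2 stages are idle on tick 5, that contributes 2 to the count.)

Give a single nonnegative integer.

Answer: 20

Derivation:
Tick 1: [PARSE:P1(v=1,ok=F), VALIDATE:-, TRANSFORM:-, EMIT:-] out:-; bubbles=3
Tick 2: [PARSE:-, VALIDATE:P1(v=1,ok=F), TRANSFORM:-, EMIT:-] out:-; bubbles=3
Tick 3: [PARSE:P2(v=14,ok=F), VALIDATE:-, TRANSFORM:P1(v=0,ok=F), EMIT:-] out:-; bubbles=2
Tick 4: [PARSE:P3(v=14,ok=F), VALIDATE:P2(v=14,ok=T), TRANSFORM:-, EMIT:P1(v=0,ok=F)] out:-; bubbles=1
Tick 5: [PARSE:P4(v=8,ok=F), VALIDATE:P3(v=14,ok=F), TRANSFORM:P2(v=42,ok=T), EMIT:-] out:P1(v=0); bubbles=1
Tick 6: [PARSE:P5(v=2,ok=F), VALIDATE:P4(v=8,ok=T), TRANSFORM:P3(v=0,ok=F), EMIT:P2(v=42,ok=T)] out:-; bubbles=0
Tick 7: [PARSE:P6(v=6,ok=F), VALIDATE:P5(v=2,ok=F), TRANSFORM:P4(v=24,ok=T), EMIT:P3(v=0,ok=F)] out:P2(v=42); bubbles=0
Tick 8: [PARSE:-, VALIDATE:P6(v=6,ok=T), TRANSFORM:P5(v=0,ok=F), EMIT:P4(v=24,ok=T)] out:P3(v=0); bubbles=1
Tick 9: [PARSE:-, VALIDATE:-, TRANSFORM:P6(v=18,ok=T), EMIT:P5(v=0,ok=F)] out:P4(v=24); bubbles=2
Tick 10: [PARSE:-, VALIDATE:-, TRANSFORM:-, EMIT:P6(v=18,ok=T)] out:P5(v=0); bubbles=3
Tick 11: [PARSE:-, VALIDATE:-, TRANSFORM:-, EMIT:-] out:P6(v=18); bubbles=4
Total bubble-slots: 20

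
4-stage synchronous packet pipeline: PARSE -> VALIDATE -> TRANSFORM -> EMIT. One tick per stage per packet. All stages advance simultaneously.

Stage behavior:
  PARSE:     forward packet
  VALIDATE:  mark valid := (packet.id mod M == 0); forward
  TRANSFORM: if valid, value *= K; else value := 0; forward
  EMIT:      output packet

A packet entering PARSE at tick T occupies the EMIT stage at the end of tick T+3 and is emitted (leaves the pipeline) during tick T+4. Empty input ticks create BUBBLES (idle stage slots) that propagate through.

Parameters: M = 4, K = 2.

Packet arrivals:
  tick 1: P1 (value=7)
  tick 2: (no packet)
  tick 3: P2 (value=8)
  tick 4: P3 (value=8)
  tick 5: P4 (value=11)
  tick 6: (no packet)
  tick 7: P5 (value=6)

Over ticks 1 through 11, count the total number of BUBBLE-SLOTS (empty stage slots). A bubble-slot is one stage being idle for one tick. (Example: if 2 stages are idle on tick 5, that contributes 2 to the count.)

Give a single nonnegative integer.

Answer: 24

Derivation:
Tick 1: [PARSE:P1(v=7,ok=F), VALIDATE:-, TRANSFORM:-, EMIT:-] out:-; bubbles=3
Tick 2: [PARSE:-, VALIDATE:P1(v=7,ok=F), TRANSFORM:-, EMIT:-] out:-; bubbles=3
Tick 3: [PARSE:P2(v=8,ok=F), VALIDATE:-, TRANSFORM:P1(v=0,ok=F), EMIT:-] out:-; bubbles=2
Tick 4: [PARSE:P3(v=8,ok=F), VALIDATE:P2(v=8,ok=F), TRANSFORM:-, EMIT:P1(v=0,ok=F)] out:-; bubbles=1
Tick 5: [PARSE:P4(v=11,ok=F), VALIDATE:P3(v=8,ok=F), TRANSFORM:P2(v=0,ok=F), EMIT:-] out:P1(v=0); bubbles=1
Tick 6: [PARSE:-, VALIDATE:P4(v=11,ok=T), TRANSFORM:P3(v=0,ok=F), EMIT:P2(v=0,ok=F)] out:-; bubbles=1
Tick 7: [PARSE:P5(v=6,ok=F), VALIDATE:-, TRANSFORM:P4(v=22,ok=T), EMIT:P3(v=0,ok=F)] out:P2(v=0); bubbles=1
Tick 8: [PARSE:-, VALIDATE:P5(v=6,ok=F), TRANSFORM:-, EMIT:P4(v=22,ok=T)] out:P3(v=0); bubbles=2
Tick 9: [PARSE:-, VALIDATE:-, TRANSFORM:P5(v=0,ok=F), EMIT:-] out:P4(v=22); bubbles=3
Tick 10: [PARSE:-, VALIDATE:-, TRANSFORM:-, EMIT:P5(v=0,ok=F)] out:-; bubbles=3
Tick 11: [PARSE:-, VALIDATE:-, TRANSFORM:-, EMIT:-] out:P5(v=0); bubbles=4
Total bubble-slots: 24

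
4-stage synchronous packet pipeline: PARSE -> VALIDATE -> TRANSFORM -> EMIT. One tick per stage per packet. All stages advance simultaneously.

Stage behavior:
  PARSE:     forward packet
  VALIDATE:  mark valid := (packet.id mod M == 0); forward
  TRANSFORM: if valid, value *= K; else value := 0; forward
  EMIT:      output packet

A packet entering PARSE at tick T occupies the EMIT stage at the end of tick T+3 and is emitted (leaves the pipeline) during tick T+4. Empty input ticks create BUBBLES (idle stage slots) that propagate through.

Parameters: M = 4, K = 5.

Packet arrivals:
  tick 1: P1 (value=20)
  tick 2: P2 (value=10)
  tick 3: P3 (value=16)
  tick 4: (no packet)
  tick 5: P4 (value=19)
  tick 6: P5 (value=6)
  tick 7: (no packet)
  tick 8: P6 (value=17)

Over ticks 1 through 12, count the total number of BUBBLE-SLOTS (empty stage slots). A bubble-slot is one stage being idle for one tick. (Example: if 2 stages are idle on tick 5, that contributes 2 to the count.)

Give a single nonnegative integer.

Tick 1: [PARSE:P1(v=20,ok=F), VALIDATE:-, TRANSFORM:-, EMIT:-] out:-; bubbles=3
Tick 2: [PARSE:P2(v=10,ok=F), VALIDATE:P1(v=20,ok=F), TRANSFORM:-, EMIT:-] out:-; bubbles=2
Tick 3: [PARSE:P3(v=16,ok=F), VALIDATE:P2(v=10,ok=F), TRANSFORM:P1(v=0,ok=F), EMIT:-] out:-; bubbles=1
Tick 4: [PARSE:-, VALIDATE:P3(v=16,ok=F), TRANSFORM:P2(v=0,ok=F), EMIT:P1(v=0,ok=F)] out:-; bubbles=1
Tick 5: [PARSE:P4(v=19,ok=F), VALIDATE:-, TRANSFORM:P3(v=0,ok=F), EMIT:P2(v=0,ok=F)] out:P1(v=0); bubbles=1
Tick 6: [PARSE:P5(v=6,ok=F), VALIDATE:P4(v=19,ok=T), TRANSFORM:-, EMIT:P3(v=0,ok=F)] out:P2(v=0); bubbles=1
Tick 7: [PARSE:-, VALIDATE:P5(v=6,ok=F), TRANSFORM:P4(v=95,ok=T), EMIT:-] out:P3(v=0); bubbles=2
Tick 8: [PARSE:P6(v=17,ok=F), VALIDATE:-, TRANSFORM:P5(v=0,ok=F), EMIT:P4(v=95,ok=T)] out:-; bubbles=1
Tick 9: [PARSE:-, VALIDATE:P6(v=17,ok=F), TRANSFORM:-, EMIT:P5(v=0,ok=F)] out:P4(v=95); bubbles=2
Tick 10: [PARSE:-, VALIDATE:-, TRANSFORM:P6(v=0,ok=F), EMIT:-] out:P5(v=0); bubbles=3
Tick 11: [PARSE:-, VALIDATE:-, TRANSFORM:-, EMIT:P6(v=0,ok=F)] out:-; bubbles=3
Tick 12: [PARSE:-, VALIDATE:-, TRANSFORM:-, EMIT:-] out:P6(v=0); bubbles=4
Total bubble-slots: 24

Answer: 24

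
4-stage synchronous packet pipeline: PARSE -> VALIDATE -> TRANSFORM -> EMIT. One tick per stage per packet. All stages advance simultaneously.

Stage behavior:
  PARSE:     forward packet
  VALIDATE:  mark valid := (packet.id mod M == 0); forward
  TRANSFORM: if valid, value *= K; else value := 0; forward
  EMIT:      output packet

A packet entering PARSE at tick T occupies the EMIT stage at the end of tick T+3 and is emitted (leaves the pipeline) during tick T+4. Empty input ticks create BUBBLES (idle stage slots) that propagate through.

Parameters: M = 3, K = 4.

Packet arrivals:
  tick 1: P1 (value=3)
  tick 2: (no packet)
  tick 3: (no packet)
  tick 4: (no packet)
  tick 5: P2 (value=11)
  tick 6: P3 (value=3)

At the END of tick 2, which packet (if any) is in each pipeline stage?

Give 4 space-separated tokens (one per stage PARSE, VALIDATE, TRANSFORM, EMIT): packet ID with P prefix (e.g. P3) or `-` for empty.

Tick 1: [PARSE:P1(v=3,ok=F), VALIDATE:-, TRANSFORM:-, EMIT:-] out:-; in:P1
Tick 2: [PARSE:-, VALIDATE:P1(v=3,ok=F), TRANSFORM:-, EMIT:-] out:-; in:-
At end of tick 2: ['-', 'P1', '-', '-']

Answer: - P1 - -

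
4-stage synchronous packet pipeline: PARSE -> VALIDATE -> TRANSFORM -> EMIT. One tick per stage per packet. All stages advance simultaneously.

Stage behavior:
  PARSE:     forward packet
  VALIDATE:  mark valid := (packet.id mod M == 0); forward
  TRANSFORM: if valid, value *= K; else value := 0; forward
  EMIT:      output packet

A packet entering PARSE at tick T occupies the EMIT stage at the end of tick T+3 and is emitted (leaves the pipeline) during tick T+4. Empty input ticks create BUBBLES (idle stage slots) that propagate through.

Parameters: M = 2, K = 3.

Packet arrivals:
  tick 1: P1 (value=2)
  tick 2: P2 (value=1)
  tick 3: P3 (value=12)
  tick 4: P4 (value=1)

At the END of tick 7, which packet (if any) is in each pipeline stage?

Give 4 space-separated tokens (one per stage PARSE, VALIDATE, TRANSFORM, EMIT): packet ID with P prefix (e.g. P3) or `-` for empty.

Answer: - - - P4

Derivation:
Tick 1: [PARSE:P1(v=2,ok=F), VALIDATE:-, TRANSFORM:-, EMIT:-] out:-; in:P1
Tick 2: [PARSE:P2(v=1,ok=F), VALIDATE:P1(v=2,ok=F), TRANSFORM:-, EMIT:-] out:-; in:P2
Tick 3: [PARSE:P3(v=12,ok=F), VALIDATE:P2(v=1,ok=T), TRANSFORM:P1(v=0,ok=F), EMIT:-] out:-; in:P3
Tick 4: [PARSE:P4(v=1,ok=F), VALIDATE:P3(v=12,ok=F), TRANSFORM:P2(v=3,ok=T), EMIT:P1(v=0,ok=F)] out:-; in:P4
Tick 5: [PARSE:-, VALIDATE:P4(v=1,ok=T), TRANSFORM:P3(v=0,ok=F), EMIT:P2(v=3,ok=T)] out:P1(v=0); in:-
Tick 6: [PARSE:-, VALIDATE:-, TRANSFORM:P4(v=3,ok=T), EMIT:P3(v=0,ok=F)] out:P2(v=3); in:-
Tick 7: [PARSE:-, VALIDATE:-, TRANSFORM:-, EMIT:P4(v=3,ok=T)] out:P3(v=0); in:-
At end of tick 7: ['-', '-', '-', 'P4']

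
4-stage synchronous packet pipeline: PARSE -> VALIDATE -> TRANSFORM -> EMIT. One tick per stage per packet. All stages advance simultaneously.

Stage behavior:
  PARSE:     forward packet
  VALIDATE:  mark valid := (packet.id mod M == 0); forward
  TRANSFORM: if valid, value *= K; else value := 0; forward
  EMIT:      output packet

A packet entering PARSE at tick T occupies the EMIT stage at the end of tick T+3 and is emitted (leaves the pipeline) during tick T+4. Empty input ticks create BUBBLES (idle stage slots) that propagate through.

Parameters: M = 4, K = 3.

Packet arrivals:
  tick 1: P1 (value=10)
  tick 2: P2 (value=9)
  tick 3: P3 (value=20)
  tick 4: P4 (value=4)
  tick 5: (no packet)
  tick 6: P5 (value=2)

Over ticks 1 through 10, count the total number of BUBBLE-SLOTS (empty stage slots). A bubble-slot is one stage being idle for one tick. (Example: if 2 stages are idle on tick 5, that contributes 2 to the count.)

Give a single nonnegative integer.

Tick 1: [PARSE:P1(v=10,ok=F), VALIDATE:-, TRANSFORM:-, EMIT:-] out:-; bubbles=3
Tick 2: [PARSE:P2(v=9,ok=F), VALIDATE:P1(v=10,ok=F), TRANSFORM:-, EMIT:-] out:-; bubbles=2
Tick 3: [PARSE:P3(v=20,ok=F), VALIDATE:P2(v=9,ok=F), TRANSFORM:P1(v=0,ok=F), EMIT:-] out:-; bubbles=1
Tick 4: [PARSE:P4(v=4,ok=F), VALIDATE:P3(v=20,ok=F), TRANSFORM:P2(v=0,ok=F), EMIT:P1(v=0,ok=F)] out:-; bubbles=0
Tick 5: [PARSE:-, VALIDATE:P4(v=4,ok=T), TRANSFORM:P3(v=0,ok=F), EMIT:P2(v=0,ok=F)] out:P1(v=0); bubbles=1
Tick 6: [PARSE:P5(v=2,ok=F), VALIDATE:-, TRANSFORM:P4(v=12,ok=T), EMIT:P3(v=0,ok=F)] out:P2(v=0); bubbles=1
Tick 7: [PARSE:-, VALIDATE:P5(v=2,ok=F), TRANSFORM:-, EMIT:P4(v=12,ok=T)] out:P3(v=0); bubbles=2
Tick 8: [PARSE:-, VALIDATE:-, TRANSFORM:P5(v=0,ok=F), EMIT:-] out:P4(v=12); bubbles=3
Tick 9: [PARSE:-, VALIDATE:-, TRANSFORM:-, EMIT:P5(v=0,ok=F)] out:-; bubbles=3
Tick 10: [PARSE:-, VALIDATE:-, TRANSFORM:-, EMIT:-] out:P5(v=0); bubbles=4
Total bubble-slots: 20

Answer: 20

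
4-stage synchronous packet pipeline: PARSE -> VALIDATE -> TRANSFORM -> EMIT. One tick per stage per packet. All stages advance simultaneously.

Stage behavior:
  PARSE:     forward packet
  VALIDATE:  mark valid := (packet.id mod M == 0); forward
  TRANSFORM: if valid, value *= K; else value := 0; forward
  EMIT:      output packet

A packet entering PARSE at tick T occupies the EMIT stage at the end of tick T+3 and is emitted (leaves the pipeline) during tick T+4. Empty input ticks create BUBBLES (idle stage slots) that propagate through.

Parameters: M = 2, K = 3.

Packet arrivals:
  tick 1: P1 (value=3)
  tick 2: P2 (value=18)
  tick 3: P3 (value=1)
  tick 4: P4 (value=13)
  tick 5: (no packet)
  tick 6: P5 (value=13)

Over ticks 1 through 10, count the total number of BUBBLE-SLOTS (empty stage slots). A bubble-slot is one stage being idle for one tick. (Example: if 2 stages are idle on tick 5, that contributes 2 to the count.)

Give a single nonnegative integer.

Tick 1: [PARSE:P1(v=3,ok=F), VALIDATE:-, TRANSFORM:-, EMIT:-] out:-; bubbles=3
Tick 2: [PARSE:P2(v=18,ok=F), VALIDATE:P1(v=3,ok=F), TRANSFORM:-, EMIT:-] out:-; bubbles=2
Tick 3: [PARSE:P3(v=1,ok=F), VALIDATE:P2(v=18,ok=T), TRANSFORM:P1(v=0,ok=F), EMIT:-] out:-; bubbles=1
Tick 4: [PARSE:P4(v=13,ok=F), VALIDATE:P3(v=1,ok=F), TRANSFORM:P2(v=54,ok=T), EMIT:P1(v=0,ok=F)] out:-; bubbles=0
Tick 5: [PARSE:-, VALIDATE:P4(v=13,ok=T), TRANSFORM:P3(v=0,ok=F), EMIT:P2(v=54,ok=T)] out:P1(v=0); bubbles=1
Tick 6: [PARSE:P5(v=13,ok=F), VALIDATE:-, TRANSFORM:P4(v=39,ok=T), EMIT:P3(v=0,ok=F)] out:P2(v=54); bubbles=1
Tick 7: [PARSE:-, VALIDATE:P5(v=13,ok=F), TRANSFORM:-, EMIT:P4(v=39,ok=T)] out:P3(v=0); bubbles=2
Tick 8: [PARSE:-, VALIDATE:-, TRANSFORM:P5(v=0,ok=F), EMIT:-] out:P4(v=39); bubbles=3
Tick 9: [PARSE:-, VALIDATE:-, TRANSFORM:-, EMIT:P5(v=0,ok=F)] out:-; bubbles=3
Tick 10: [PARSE:-, VALIDATE:-, TRANSFORM:-, EMIT:-] out:P5(v=0); bubbles=4
Total bubble-slots: 20

Answer: 20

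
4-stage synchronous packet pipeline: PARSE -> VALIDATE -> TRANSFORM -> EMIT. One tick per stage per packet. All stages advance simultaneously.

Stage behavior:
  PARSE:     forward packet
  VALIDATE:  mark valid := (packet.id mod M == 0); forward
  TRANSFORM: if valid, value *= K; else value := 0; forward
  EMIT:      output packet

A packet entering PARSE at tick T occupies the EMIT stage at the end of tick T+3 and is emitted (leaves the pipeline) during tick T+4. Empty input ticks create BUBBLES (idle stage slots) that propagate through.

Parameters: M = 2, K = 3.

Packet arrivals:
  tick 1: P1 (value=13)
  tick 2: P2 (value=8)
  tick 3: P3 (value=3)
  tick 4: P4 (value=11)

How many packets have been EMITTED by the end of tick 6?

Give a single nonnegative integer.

Tick 1: [PARSE:P1(v=13,ok=F), VALIDATE:-, TRANSFORM:-, EMIT:-] out:-; in:P1
Tick 2: [PARSE:P2(v=8,ok=F), VALIDATE:P1(v=13,ok=F), TRANSFORM:-, EMIT:-] out:-; in:P2
Tick 3: [PARSE:P3(v=3,ok=F), VALIDATE:P2(v=8,ok=T), TRANSFORM:P1(v=0,ok=F), EMIT:-] out:-; in:P3
Tick 4: [PARSE:P4(v=11,ok=F), VALIDATE:P3(v=3,ok=F), TRANSFORM:P2(v=24,ok=T), EMIT:P1(v=0,ok=F)] out:-; in:P4
Tick 5: [PARSE:-, VALIDATE:P4(v=11,ok=T), TRANSFORM:P3(v=0,ok=F), EMIT:P2(v=24,ok=T)] out:P1(v=0); in:-
Tick 6: [PARSE:-, VALIDATE:-, TRANSFORM:P4(v=33,ok=T), EMIT:P3(v=0,ok=F)] out:P2(v=24); in:-
Emitted by tick 6: ['P1', 'P2']

Answer: 2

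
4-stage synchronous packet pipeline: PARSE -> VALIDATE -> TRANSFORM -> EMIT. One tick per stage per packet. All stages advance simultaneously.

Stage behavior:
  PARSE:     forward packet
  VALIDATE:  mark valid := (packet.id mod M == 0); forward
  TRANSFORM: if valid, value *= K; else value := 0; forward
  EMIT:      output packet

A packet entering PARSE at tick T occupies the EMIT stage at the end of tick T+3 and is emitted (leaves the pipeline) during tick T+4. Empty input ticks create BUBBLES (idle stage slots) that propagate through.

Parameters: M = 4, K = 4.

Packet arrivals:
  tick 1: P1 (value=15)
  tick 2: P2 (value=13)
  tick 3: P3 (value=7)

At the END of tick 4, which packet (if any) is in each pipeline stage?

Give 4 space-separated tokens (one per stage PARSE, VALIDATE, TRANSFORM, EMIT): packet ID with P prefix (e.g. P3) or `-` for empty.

Answer: - P3 P2 P1

Derivation:
Tick 1: [PARSE:P1(v=15,ok=F), VALIDATE:-, TRANSFORM:-, EMIT:-] out:-; in:P1
Tick 2: [PARSE:P2(v=13,ok=F), VALIDATE:P1(v=15,ok=F), TRANSFORM:-, EMIT:-] out:-; in:P2
Tick 3: [PARSE:P3(v=7,ok=F), VALIDATE:P2(v=13,ok=F), TRANSFORM:P1(v=0,ok=F), EMIT:-] out:-; in:P3
Tick 4: [PARSE:-, VALIDATE:P3(v=7,ok=F), TRANSFORM:P2(v=0,ok=F), EMIT:P1(v=0,ok=F)] out:-; in:-
At end of tick 4: ['-', 'P3', 'P2', 'P1']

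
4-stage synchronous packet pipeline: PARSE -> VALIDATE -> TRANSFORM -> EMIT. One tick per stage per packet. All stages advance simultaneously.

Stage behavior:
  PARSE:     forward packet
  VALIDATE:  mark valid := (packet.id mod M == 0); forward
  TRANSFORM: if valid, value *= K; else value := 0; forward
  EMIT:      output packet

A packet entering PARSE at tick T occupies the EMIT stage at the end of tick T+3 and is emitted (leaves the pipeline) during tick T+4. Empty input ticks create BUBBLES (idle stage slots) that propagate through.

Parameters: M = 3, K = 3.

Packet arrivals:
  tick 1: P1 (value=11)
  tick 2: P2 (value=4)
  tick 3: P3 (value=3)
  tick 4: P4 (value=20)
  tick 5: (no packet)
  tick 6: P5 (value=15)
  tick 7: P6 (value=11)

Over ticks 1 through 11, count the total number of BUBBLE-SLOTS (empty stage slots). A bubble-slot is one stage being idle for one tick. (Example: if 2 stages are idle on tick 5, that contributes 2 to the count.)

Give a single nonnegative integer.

Answer: 20

Derivation:
Tick 1: [PARSE:P1(v=11,ok=F), VALIDATE:-, TRANSFORM:-, EMIT:-] out:-; bubbles=3
Tick 2: [PARSE:P2(v=4,ok=F), VALIDATE:P1(v=11,ok=F), TRANSFORM:-, EMIT:-] out:-; bubbles=2
Tick 3: [PARSE:P3(v=3,ok=F), VALIDATE:P2(v=4,ok=F), TRANSFORM:P1(v=0,ok=F), EMIT:-] out:-; bubbles=1
Tick 4: [PARSE:P4(v=20,ok=F), VALIDATE:P3(v=3,ok=T), TRANSFORM:P2(v=0,ok=F), EMIT:P1(v=0,ok=F)] out:-; bubbles=0
Tick 5: [PARSE:-, VALIDATE:P4(v=20,ok=F), TRANSFORM:P3(v=9,ok=T), EMIT:P2(v=0,ok=F)] out:P1(v=0); bubbles=1
Tick 6: [PARSE:P5(v=15,ok=F), VALIDATE:-, TRANSFORM:P4(v=0,ok=F), EMIT:P3(v=9,ok=T)] out:P2(v=0); bubbles=1
Tick 7: [PARSE:P6(v=11,ok=F), VALIDATE:P5(v=15,ok=F), TRANSFORM:-, EMIT:P4(v=0,ok=F)] out:P3(v=9); bubbles=1
Tick 8: [PARSE:-, VALIDATE:P6(v=11,ok=T), TRANSFORM:P5(v=0,ok=F), EMIT:-] out:P4(v=0); bubbles=2
Tick 9: [PARSE:-, VALIDATE:-, TRANSFORM:P6(v=33,ok=T), EMIT:P5(v=0,ok=F)] out:-; bubbles=2
Tick 10: [PARSE:-, VALIDATE:-, TRANSFORM:-, EMIT:P6(v=33,ok=T)] out:P5(v=0); bubbles=3
Tick 11: [PARSE:-, VALIDATE:-, TRANSFORM:-, EMIT:-] out:P6(v=33); bubbles=4
Total bubble-slots: 20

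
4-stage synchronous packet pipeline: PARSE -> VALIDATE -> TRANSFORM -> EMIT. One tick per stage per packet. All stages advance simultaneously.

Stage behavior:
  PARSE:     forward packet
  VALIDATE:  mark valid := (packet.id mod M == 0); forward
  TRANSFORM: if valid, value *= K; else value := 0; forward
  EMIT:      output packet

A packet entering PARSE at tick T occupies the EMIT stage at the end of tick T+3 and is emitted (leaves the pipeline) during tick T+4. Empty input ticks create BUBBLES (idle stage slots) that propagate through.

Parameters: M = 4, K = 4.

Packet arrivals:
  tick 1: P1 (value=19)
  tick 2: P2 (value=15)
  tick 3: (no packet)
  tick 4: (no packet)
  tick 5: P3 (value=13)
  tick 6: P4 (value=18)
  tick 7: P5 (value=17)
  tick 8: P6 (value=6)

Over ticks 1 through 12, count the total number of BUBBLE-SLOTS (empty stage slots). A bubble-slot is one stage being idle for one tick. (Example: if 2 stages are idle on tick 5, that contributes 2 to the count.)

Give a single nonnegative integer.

Answer: 24

Derivation:
Tick 1: [PARSE:P1(v=19,ok=F), VALIDATE:-, TRANSFORM:-, EMIT:-] out:-; bubbles=3
Tick 2: [PARSE:P2(v=15,ok=F), VALIDATE:P1(v=19,ok=F), TRANSFORM:-, EMIT:-] out:-; bubbles=2
Tick 3: [PARSE:-, VALIDATE:P2(v=15,ok=F), TRANSFORM:P1(v=0,ok=F), EMIT:-] out:-; bubbles=2
Tick 4: [PARSE:-, VALIDATE:-, TRANSFORM:P2(v=0,ok=F), EMIT:P1(v=0,ok=F)] out:-; bubbles=2
Tick 5: [PARSE:P3(v=13,ok=F), VALIDATE:-, TRANSFORM:-, EMIT:P2(v=0,ok=F)] out:P1(v=0); bubbles=2
Tick 6: [PARSE:P4(v=18,ok=F), VALIDATE:P3(v=13,ok=F), TRANSFORM:-, EMIT:-] out:P2(v=0); bubbles=2
Tick 7: [PARSE:P5(v=17,ok=F), VALIDATE:P4(v=18,ok=T), TRANSFORM:P3(v=0,ok=F), EMIT:-] out:-; bubbles=1
Tick 8: [PARSE:P6(v=6,ok=F), VALIDATE:P5(v=17,ok=F), TRANSFORM:P4(v=72,ok=T), EMIT:P3(v=0,ok=F)] out:-; bubbles=0
Tick 9: [PARSE:-, VALIDATE:P6(v=6,ok=F), TRANSFORM:P5(v=0,ok=F), EMIT:P4(v=72,ok=T)] out:P3(v=0); bubbles=1
Tick 10: [PARSE:-, VALIDATE:-, TRANSFORM:P6(v=0,ok=F), EMIT:P5(v=0,ok=F)] out:P4(v=72); bubbles=2
Tick 11: [PARSE:-, VALIDATE:-, TRANSFORM:-, EMIT:P6(v=0,ok=F)] out:P5(v=0); bubbles=3
Tick 12: [PARSE:-, VALIDATE:-, TRANSFORM:-, EMIT:-] out:P6(v=0); bubbles=4
Total bubble-slots: 24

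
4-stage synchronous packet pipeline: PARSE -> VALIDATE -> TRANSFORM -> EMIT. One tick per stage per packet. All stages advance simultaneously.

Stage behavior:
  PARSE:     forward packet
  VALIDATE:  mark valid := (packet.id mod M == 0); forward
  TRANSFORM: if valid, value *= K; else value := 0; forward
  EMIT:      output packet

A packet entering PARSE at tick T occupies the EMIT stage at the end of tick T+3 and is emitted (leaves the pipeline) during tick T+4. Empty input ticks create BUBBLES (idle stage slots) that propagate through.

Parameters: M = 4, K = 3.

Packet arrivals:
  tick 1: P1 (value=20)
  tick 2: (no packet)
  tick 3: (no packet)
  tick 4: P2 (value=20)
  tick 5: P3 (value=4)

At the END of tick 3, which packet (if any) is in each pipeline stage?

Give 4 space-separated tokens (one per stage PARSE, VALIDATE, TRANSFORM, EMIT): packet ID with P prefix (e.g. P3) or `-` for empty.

Answer: - - P1 -

Derivation:
Tick 1: [PARSE:P1(v=20,ok=F), VALIDATE:-, TRANSFORM:-, EMIT:-] out:-; in:P1
Tick 2: [PARSE:-, VALIDATE:P1(v=20,ok=F), TRANSFORM:-, EMIT:-] out:-; in:-
Tick 3: [PARSE:-, VALIDATE:-, TRANSFORM:P1(v=0,ok=F), EMIT:-] out:-; in:-
At end of tick 3: ['-', '-', 'P1', '-']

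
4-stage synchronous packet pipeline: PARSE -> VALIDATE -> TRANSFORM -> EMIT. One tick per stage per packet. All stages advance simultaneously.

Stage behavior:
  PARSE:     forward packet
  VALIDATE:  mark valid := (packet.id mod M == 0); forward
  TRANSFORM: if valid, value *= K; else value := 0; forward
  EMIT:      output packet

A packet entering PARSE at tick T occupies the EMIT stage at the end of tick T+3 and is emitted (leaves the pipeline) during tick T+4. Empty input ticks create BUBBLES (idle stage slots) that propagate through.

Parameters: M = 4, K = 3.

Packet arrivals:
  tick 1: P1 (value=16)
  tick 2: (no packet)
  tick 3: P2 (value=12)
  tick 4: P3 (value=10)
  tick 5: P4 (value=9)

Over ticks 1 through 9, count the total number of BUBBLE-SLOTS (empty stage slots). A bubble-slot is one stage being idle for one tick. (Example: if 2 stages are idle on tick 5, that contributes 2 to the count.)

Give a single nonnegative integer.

Tick 1: [PARSE:P1(v=16,ok=F), VALIDATE:-, TRANSFORM:-, EMIT:-] out:-; bubbles=3
Tick 2: [PARSE:-, VALIDATE:P1(v=16,ok=F), TRANSFORM:-, EMIT:-] out:-; bubbles=3
Tick 3: [PARSE:P2(v=12,ok=F), VALIDATE:-, TRANSFORM:P1(v=0,ok=F), EMIT:-] out:-; bubbles=2
Tick 4: [PARSE:P3(v=10,ok=F), VALIDATE:P2(v=12,ok=F), TRANSFORM:-, EMIT:P1(v=0,ok=F)] out:-; bubbles=1
Tick 5: [PARSE:P4(v=9,ok=F), VALIDATE:P3(v=10,ok=F), TRANSFORM:P2(v=0,ok=F), EMIT:-] out:P1(v=0); bubbles=1
Tick 6: [PARSE:-, VALIDATE:P4(v=9,ok=T), TRANSFORM:P3(v=0,ok=F), EMIT:P2(v=0,ok=F)] out:-; bubbles=1
Tick 7: [PARSE:-, VALIDATE:-, TRANSFORM:P4(v=27,ok=T), EMIT:P3(v=0,ok=F)] out:P2(v=0); bubbles=2
Tick 8: [PARSE:-, VALIDATE:-, TRANSFORM:-, EMIT:P4(v=27,ok=T)] out:P3(v=0); bubbles=3
Tick 9: [PARSE:-, VALIDATE:-, TRANSFORM:-, EMIT:-] out:P4(v=27); bubbles=4
Total bubble-slots: 20

Answer: 20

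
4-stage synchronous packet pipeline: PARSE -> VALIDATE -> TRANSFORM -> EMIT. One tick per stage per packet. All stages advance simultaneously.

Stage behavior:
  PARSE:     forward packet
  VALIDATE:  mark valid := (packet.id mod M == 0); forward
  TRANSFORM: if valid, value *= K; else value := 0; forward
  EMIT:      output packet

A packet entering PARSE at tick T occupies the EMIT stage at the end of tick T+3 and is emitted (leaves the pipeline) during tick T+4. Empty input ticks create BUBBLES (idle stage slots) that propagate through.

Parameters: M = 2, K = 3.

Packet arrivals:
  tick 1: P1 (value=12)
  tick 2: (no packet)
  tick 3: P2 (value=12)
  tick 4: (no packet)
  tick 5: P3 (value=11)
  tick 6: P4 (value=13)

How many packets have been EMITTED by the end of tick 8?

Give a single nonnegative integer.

Tick 1: [PARSE:P1(v=12,ok=F), VALIDATE:-, TRANSFORM:-, EMIT:-] out:-; in:P1
Tick 2: [PARSE:-, VALIDATE:P1(v=12,ok=F), TRANSFORM:-, EMIT:-] out:-; in:-
Tick 3: [PARSE:P2(v=12,ok=F), VALIDATE:-, TRANSFORM:P1(v=0,ok=F), EMIT:-] out:-; in:P2
Tick 4: [PARSE:-, VALIDATE:P2(v=12,ok=T), TRANSFORM:-, EMIT:P1(v=0,ok=F)] out:-; in:-
Tick 5: [PARSE:P3(v=11,ok=F), VALIDATE:-, TRANSFORM:P2(v=36,ok=T), EMIT:-] out:P1(v=0); in:P3
Tick 6: [PARSE:P4(v=13,ok=F), VALIDATE:P3(v=11,ok=F), TRANSFORM:-, EMIT:P2(v=36,ok=T)] out:-; in:P4
Tick 7: [PARSE:-, VALIDATE:P4(v=13,ok=T), TRANSFORM:P3(v=0,ok=F), EMIT:-] out:P2(v=36); in:-
Tick 8: [PARSE:-, VALIDATE:-, TRANSFORM:P4(v=39,ok=T), EMIT:P3(v=0,ok=F)] out:-; in:-
Emitted by tick 8: ['P1', 'P2']

Answer: 2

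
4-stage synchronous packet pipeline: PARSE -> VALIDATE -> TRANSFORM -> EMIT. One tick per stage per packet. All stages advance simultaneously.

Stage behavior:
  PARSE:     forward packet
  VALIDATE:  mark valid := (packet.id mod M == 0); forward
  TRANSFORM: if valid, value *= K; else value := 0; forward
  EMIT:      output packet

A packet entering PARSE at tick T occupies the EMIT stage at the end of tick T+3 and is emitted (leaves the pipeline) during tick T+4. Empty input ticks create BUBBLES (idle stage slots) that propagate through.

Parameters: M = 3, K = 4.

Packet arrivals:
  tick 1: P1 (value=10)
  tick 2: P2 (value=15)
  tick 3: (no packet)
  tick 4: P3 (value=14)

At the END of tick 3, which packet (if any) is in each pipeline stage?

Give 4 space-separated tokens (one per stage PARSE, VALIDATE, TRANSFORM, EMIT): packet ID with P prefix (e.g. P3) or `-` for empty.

Tick 1: [PARSE:P1(v=10,ok=F), VALIDATE:-, TRANSFORM:-, EMIT:-] out:-; in:P1
Tick 2: [PARSE:P2(v=15,ok=F), VALIDATE:P1(v=10,ok=F), TRANSFORM:-, EMIT:-] out:-; in:P2
Tick 3: [PARSE:-, VALIDATE:P2(v=15,ok=F), TRANSFORM:P1(v=0,ok=F), EMIT:-] out:-; in:-
At end of tick 3: ['-', 'P2', 'P1', '-']

Answer: - P2 P1 -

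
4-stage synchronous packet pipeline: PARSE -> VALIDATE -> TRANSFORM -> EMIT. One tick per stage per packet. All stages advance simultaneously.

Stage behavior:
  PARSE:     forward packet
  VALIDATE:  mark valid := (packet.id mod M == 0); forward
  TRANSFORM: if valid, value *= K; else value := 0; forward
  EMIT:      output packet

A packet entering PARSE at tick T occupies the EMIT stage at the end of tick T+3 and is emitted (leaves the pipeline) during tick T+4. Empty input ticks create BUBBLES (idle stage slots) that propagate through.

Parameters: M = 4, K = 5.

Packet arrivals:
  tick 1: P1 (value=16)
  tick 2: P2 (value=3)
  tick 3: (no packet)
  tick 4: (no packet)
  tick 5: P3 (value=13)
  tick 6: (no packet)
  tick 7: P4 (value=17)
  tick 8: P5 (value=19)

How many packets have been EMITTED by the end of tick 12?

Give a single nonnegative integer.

Tick 1: [PARSE:P1(v=16,ok=F), VALIDATE:-, TRANSFORM:-, EMIT:-] out:-; in:P1
Tick 2: [PARSE:P2(v=3,ok=F), VALIDATE:P1(v=16,ok=F), TRANSFORM:-, EMIT:-] out:-; in:P2
Tick 3: [PARSE:-, VALIDATE:P2(v=3,ok=F), TRANSFORM:P1(v=0,ok=F), EMIT:-] out:-; in:-
Tick 4: [PARSE:-, VALIDATE:-, TRANSFORM:P2(v=0,ok=F), EMIT:P1(v=0,ok=F)] out:-; in:-
Tick 5: [PARSE:P3(v=13,ok=F), VALIDATE:-, TRANSFORM:-, EMIT:P2(v=0,ok=F)] out:P1(v=0); in:P3
Tick 6: [PARSE:-, VALIDATE:P3(v=13,ok=F), TRANSFORM:-, EMIT:-] out:P2(v=0); in:-
Tick 7: [PARSE:P4(v=17,ok=F), VALIDATE:-, TRANSFORM:P3(v=0,ok=F), EMIT:-] out:-; in:P4
Tick 8: [PARSE:P5(v=19,ok=F), VALIDATE:P4(v=17,ok=T), TRANSFORM:-, EMIT:P3(v=0,ok=F)] out:-; in:P5
Tick 9: [PARSE:-, VALIDATE:P5(v=19,ok=F), TRANSFORM:P4(v=85,ok=T), EMIT:-] out:P3(v=0); in:-
Tick 10: [PARSE:-, VALIDATE:-, TRANSFORM:P5(v=0,ok=F), EMIT:P4(v=85,ok=T)] out:-; in:-
Tick 11: [PARSE:-, VALIDATE:-, TRANSFORM:-, EMIT:P5(v=0,ok=F)] out:P4(v=85); in:-
Tick 12: [PARSE:-, VALIDATE:-, TRANSFORM:-, EMIT:-] out:P5(v=0); in:-
Emitted by tick 12: ['P1', 'P2', 'P3', 'P4', 'P5']

Answer: 5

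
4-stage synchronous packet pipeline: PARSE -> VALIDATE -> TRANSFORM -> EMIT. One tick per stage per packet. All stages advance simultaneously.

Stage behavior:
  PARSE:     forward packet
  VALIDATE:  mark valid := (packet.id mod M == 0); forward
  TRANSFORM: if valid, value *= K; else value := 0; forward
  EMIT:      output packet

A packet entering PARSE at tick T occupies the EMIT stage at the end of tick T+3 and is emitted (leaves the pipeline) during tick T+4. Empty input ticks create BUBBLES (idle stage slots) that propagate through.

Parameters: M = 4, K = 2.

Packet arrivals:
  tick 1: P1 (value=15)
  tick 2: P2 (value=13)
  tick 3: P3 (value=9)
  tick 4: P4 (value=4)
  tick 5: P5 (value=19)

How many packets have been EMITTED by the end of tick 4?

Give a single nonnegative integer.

Tick 1: [PARSE:P1(v=15,ok=F), VALIDATE:-, TRANSFORM:-, EMIT:-] out:-; in:P1
Tick 2: [PARSE:P2(v=13,ok=F), VALIDATE:P1(v=15,ok=F), TRANSFORM:-, EMIT:-] out:-; in:P2
Tick 3: [PARSE:P3(v=9,ok=F), VALIDATE:P2(v=13,ok=F), TRANSFORM:P1(v=0,ok=F), EMIT:-] out:-; in:P3
Tick 4: [PARSE:P4(v=4,ok=F), VALIDATE:P3(v=9,ok=F), TRANSFORM:P2(v=0,ok=F), EMIT:P1(v=0,ok=F)] out:-; in:P4
Emitted by tick 4: []

Answer: 0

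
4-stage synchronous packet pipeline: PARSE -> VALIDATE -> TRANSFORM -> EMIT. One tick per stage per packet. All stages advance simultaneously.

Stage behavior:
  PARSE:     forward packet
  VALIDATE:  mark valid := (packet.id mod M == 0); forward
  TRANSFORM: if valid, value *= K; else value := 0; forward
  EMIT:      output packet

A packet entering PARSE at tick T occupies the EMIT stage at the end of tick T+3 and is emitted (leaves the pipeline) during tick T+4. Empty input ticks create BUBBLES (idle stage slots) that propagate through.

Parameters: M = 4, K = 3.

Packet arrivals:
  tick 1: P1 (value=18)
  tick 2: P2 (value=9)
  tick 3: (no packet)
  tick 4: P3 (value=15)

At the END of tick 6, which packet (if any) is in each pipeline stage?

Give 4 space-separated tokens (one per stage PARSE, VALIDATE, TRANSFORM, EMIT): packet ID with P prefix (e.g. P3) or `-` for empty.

Answer: - - P3 -

Derivation:
Tick 1: [PARSE:P1(v=18,ok=F), VALIDATE:-, TRANSFORM:-, EMIT:-] out:-; in:P1
Tick 2: [PARSE:P2(v=9,ok=F), VALIDATE:P1(v=18,ok=F), TRANSFORM:-, EMIT:-] out:-; in:P2
Tick 3: [PARSE:-, VALIDATE:P2(v=9,ok=F), TRANSFORM:P1(v=0,ok=F), EMIT:-] out:-; in:-
Tick 4: [PARSE:P3(v=15,ok=F), VALIDATE:-, TRANSFORM:P2(v=0,ok=F), EMIT:P1(v=0,ok=F)] out:-; in:P3
Tick 5: [PARSE:-, VALIDATE:P3(v=15,ok=F), TRANSFORM:-, EMIT:P2(v=0,ok=F)] out:P1(v=0); in:-
Tick 6: [PARSE:-, VALIDATE:-, TRANSFORM:P3(v=0,ok=F), EMIT:-] out:P2(v=0); in:-
At end of tick 6: ['-', '-', 'P3', '-']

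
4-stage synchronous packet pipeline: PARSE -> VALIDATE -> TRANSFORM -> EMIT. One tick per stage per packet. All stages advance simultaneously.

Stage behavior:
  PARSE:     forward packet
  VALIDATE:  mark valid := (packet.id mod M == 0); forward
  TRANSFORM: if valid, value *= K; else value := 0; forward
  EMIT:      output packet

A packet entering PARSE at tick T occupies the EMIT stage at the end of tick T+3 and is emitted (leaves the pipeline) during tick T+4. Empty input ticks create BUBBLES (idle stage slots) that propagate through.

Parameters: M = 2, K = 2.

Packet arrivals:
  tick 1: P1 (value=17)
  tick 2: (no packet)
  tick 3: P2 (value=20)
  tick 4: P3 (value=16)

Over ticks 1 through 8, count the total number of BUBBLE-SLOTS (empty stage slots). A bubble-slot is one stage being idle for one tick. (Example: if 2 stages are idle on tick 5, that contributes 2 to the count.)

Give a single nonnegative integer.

Tick 1: [PARSE:P1(v=17,ok=F), VALIDATE:-, TRANSFORM:-, EMIT:-] out:-; bubbles=3
Tick 2: [PARSE:-, VALIDATE:P1(v=17,ok=F), TRANSFORM:-, EMIT:-] out:-; bubbles=3
Tick 3: [PARSE:P2(v=20,ok=F), VALIDATE:-, TRANSFORM:P1(v=0,ok=F), EMIT:-] out:-; bubbles=2
Tick 4: [PARSE:P3(v=16,ok=F), VALIDATE:P2(v=20,ok=T), TRANSFORM:-, EMIT:P1(v=0,ok=F)] out:-; bubbles=1
Tick 5: [PARSE:-, VALIDATE:P3(v=16,ok=F), TRANSFORM:P2(v=40,ok=T), EMIT:-] out:P1(v=0); bubbles=2
Tick 6: [PARSE:-, VALIDATE:-, TRANSFORM:P3(v=0,ok=F), EMIT:P2(v=40,ok=T)] out:-; bubbles=2
Tick 7: [PARSE:-, VALIDATE:-, TRANSFORM:-, EMIT:P3(v=0,ok=F)] out:P2(v=40); bubbles=3
Tick 8: [PARSE:-, VALIDATE:-, TRANSFORM:-, EMIT:-] out:P3(v=0); bubbles=4
Total bubble-slots: 20

Answer: 20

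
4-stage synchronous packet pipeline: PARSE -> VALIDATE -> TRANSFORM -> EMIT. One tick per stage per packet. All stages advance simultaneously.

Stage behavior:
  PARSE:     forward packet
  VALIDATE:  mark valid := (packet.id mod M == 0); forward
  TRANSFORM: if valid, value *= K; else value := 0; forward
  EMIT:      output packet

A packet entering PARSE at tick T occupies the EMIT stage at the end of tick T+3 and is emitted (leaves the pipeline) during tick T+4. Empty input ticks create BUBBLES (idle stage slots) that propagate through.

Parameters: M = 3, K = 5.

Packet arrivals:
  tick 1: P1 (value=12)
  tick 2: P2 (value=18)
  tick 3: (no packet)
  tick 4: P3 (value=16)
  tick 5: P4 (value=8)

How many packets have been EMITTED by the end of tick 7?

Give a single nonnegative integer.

Answer: 2

Derivation:
Tick 1: [PARSE:P1(v=12,ok=F), VALIDATE:-, TRANSFORM:-, EMIT:-] out:-; in:P1
Tick 2: [PARSE:P2(v=18,ok=F), VALIDATE:P1(v=12,ok=F), TRANSFORM:-, EMIT:-] out:-; in:P2
Tick 3: [PARSE:-, VALIDATE:P2(v=18,ok=F), TRANSFORM:P1(v=0,ok=F), EMIT:-] out:-; in:-
Tick 4: [PARSE:P3(v=16,ok=F), VALIDATE:-, TRANSFORM:P2(v=0,ok=F), EMIT:P1(v=0,ok=F)] out:-; in:P3
Tick 5: [PARSE:P4(v=8,ok=F), VALIDATE:P3(v=16,ok=T), TRANSFORM:-, EMIT:P2(v=0,ok=F)] out:P1(v=0); in:P4
Tick 6: [PARSE:-, VALIDATE:P4(v=8,ok=F), TRANSFORM:P3(v=80,ok=T), EMIT:-] out:P2(v=0); in:-
Tick 7: [PARSE:-, VALIDATE:-, TRANSFORM:P4(v=0,ok=F), EMIT:P3(v=80,ok=T)] out:-; in:-
Emitted by tick 7: ['P1', 'P2']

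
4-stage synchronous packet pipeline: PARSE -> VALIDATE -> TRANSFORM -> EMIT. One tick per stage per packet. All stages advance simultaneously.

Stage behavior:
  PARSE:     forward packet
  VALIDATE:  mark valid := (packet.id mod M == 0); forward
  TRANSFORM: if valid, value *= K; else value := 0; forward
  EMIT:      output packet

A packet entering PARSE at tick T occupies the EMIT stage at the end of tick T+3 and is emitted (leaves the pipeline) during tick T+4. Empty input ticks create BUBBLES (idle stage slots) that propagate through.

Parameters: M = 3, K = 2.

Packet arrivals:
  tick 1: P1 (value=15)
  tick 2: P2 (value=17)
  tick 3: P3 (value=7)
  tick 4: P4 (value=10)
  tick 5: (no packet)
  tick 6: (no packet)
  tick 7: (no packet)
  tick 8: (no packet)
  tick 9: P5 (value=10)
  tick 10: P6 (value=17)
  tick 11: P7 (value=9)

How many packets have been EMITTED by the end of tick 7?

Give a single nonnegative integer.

Answer: 3

Derivation:
Tick 1: [PARSE:P1(v=15,ok=F), VALIDATE:-, TRANSFORM:-, EMIT:-] out:-; in:P1
Tick 2: [PARSE:P2(v=17,ok=F), VALIDATE:P1(v=15,ok=F), TRANSFORM:-, EMIT:-] out:-; in:P2
Tick 3: [PARSE:P3(v=7,ok=F), VALIDATE:P2(v=17,ok=F), TRANSFORM:P1(v=0,ok=F), EMIT:-] out:-; in:P3
Tick 4: [PARSE:P4(v=10,ok=F), VALIDATE:P3(v=7,ok=T), TRANSFORM:P2(v=0,ok=F), EMIT:P1(v=0,ok=F)] out:-; in:P4
Tick 5: [PARSE:-, VALIDATE:P4(v=10,ok=F), TRANSFORM:P3(v=14,ok=T), EMIT:P2(v=0,ok=F)] out:P1(v=0); in:-
Tick 6: [PARSE:-, VALIDATE:-, TRANSFORM:P4(v=0,ok=F), EMIT:P3(v=14,ok=T)] out:P2(v=0); in:-
Tick 7: [PARSE:-, VALIDATE:-, TRANSFORM:-, EMIT:P4(v=0,ok=F)] out:P3(v=14); in:-
Emitted by tick 7: ['P1', 'P2', 'P3']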